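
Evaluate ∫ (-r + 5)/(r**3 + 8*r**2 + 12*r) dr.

5*log(r)/12 - 7*log(r + 2)/8 + 11*log(r + 6)/24 + C

Factor the denominator: r*(r + 2)*(r + 6).
Partial-fraction decomposition: 11/(24*(r + 6)) - 7/(8*(r + 2)) + 5/(12*r).
Integrate each term: A/(r−a) contributes A·log|r−a|.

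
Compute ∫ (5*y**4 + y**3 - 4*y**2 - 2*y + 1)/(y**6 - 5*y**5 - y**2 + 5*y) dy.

log(y)/5 + 1047*log(y - 5)/1040 - log(y - 1)/16 - log(y + 1)/8 - 53*log(y**2 + 1)/104 - 5*atan(y)/52 + C

Factor the denominator: y*(y - 5)*(y - 1)*(y + 1)*(y**2 + 1).
Partial-fraction decomposition: -(53*y + 5)/(52*(y**2 + 1)) - 1/(8*(y + 1)) - 1/(16*(y - 1)) + 1047/(1040*(y - 5)) + 1/(5*y).
Integrate each term; A/(y−a) gives A·log|y−a|; the (By+D)/(y²+p²) term gives a log and an atan.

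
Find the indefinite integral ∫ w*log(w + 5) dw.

Use integration by parts with u = log(w + 5), dv = w dw.
Then du = 1/(w + 5) dw and v = w**2/2.

w**2*log(w + 5)/2 - w**2/4 + 5*w/2 - 25*log(w + 5)/2 + C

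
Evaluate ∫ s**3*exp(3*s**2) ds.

(3*s**2 - 1)*exp(3*s**2)/18 + C

Let u = s², du = 2s ds; rewrite as (1/2)∫ u^1·exp(3u) du.
Now integrate by parts 1 time.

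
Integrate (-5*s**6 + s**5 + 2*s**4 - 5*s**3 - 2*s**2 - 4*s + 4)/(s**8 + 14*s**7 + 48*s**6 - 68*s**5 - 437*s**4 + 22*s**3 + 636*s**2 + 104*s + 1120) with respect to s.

-19577*log(s - 2)/340200 - 23*log(s + 2)/200 + 5171*log(s + 4)/918 - 3781*log(s + 5)/364 + 598601*log(s + 7)/121500 + 7*log(s**2 + 1)/55250 + 437*atan(s)/55250 + 11/(270*s - 540) + C

Factor the denominator: (s - 2)**2*(s + 2)*(s + 4)*(s + 5)*(s + 7)*(s**2 + 1).
Partial-fraction decomposition: (14*s + 437)/(55250*(s**2 + 1)) + 598601/(121500*(s + 7)) - 3781/(364*(s + 5)) + 5171/(918*(s + 4)) - 23/(200*(s + 2)) - 19577/(340200*(s - 2)) - 11/(270*(s - 2)**2).
Integrate each term; A/(s−a) gives A·log|s−a|; the (Bs+D)/(s²+p²) term gives a log and an atan.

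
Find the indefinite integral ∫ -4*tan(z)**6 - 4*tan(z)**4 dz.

-4*tan(z)**5/5 + C

Let u = tan(z), so du = (tan(z)**2 + 1) dz.
Rewriting, the integral becomes -4·∫ u^4 du = -4·u^5/5.
Substituting back, u = tan(z).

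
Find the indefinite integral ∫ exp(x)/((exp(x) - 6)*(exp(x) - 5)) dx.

log(exp(x) - 6) - log(exp(x) - 5) + C

Let u = e^x, du = e^x dx.
The integral becomes ∫ du/((u-5)(u-6)); decompose into partial fractions.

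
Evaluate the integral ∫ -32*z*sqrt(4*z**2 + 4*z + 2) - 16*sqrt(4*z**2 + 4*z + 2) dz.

-8*(4*z**2 + 4*z + 2)**(3/2)/3 + C

Let u = 4*z**2 + 4*z + 2, so du = (8*z + 4) dz.
Rewriting, the integral becomes -4·∫ √u du = -4·(2/3)u^(3/2).
Substituting back, u = 4*z**2 + 4*z + 2.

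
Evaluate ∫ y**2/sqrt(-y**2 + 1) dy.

Substitute y = sin(θ), so dy = cos(θ) dθ and the radical becomes sqrt(-y**2 + 1) = cos(θ) by the Pythagorean identity.
Integrate the resulting trig expression in θ, then back-substitute θ = asin(y), sin(θ) = y, cos(θ) = sqrt(-y**2 + 1) (absorbing any constant into C).

-y*sqrt(-y**2 + 1)/2 + asin(y)/2 + C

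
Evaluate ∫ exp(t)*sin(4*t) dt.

Let I denote the integral. Integrate by parts with u = sin(4*t), dv = exp(t) dt, so v = exp(t): I = exp(t)*sin(4*t) − 4·∫ exp(t)*cos(4*t) dt.
Apply parts again with u = cos(4*t), dv = exp(t) dt: ∫ exp(t)*cos(4*t) dt = exp(t)*cos(4*t) + 4·I. Substituting back brings back I: I = exp(t)*sin(4*t) - 4*exp(t)*cos(4*t) − 16·I.
Solving for I: (1 + 16)·I equals the remaining terms, so I = (1/17)·(exp(t)*sin(4*t) - 4*exp(t)*cos(4*t)).

exp(t)*sin(4*t)/17 - 4*exp(t)*cos(4*t)/17 + C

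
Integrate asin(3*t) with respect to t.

Use integration by parts with u = arcsin(3*t), dv = dt.
Then du = 3/sqrt(-9*t**2 + 1) dt.

t*asin(3*t) + sqrt(-9*t**2 + 1)/3 + C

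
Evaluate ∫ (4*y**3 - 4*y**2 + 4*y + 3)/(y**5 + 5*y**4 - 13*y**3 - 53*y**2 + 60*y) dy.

Factor the denominator: y*(y - 3)*(y - 1)*(y + 4)*(y + 5).
Partial-fraction decomposition: -617/(240*(y + 5)) + 333/(140*(y + 4)) - 7/(60*(y - 1)) + 29/(112*(y - 3)) + 1/(20*y).
Integrate each term: A/(y−a) contributes A·log|y−a|.

log(y)/20 + 29*log(y - 3)/112 - 7*log(y - 1)/60 + 333*log(y + 4)/140 - 617*log(y + 5)/240 + C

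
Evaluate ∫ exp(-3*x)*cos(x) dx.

Let I denote the integral. Integrate by parts with u = cos(x), dv = exp(-3*x) dx, so v = -exp(-3*x)/3: I = -exp(-3*x)*cos(x)/3 − (1/3)·∫ exp(-3*x)*sin(x) dx.
Apply parts again with u = sin(x), dv = exp(-3*x) dx: ∫ exp(-3*x)*sin(x) dx = -exp(-3*x)*sin(x)/3 + (1/3)·I. Substituting back brings back I: I = exp(-3*x)*sin(x)/9 - exp(-3*x)*cos(x)/3 − (1/9)·I.
Solving for I: (1 + 1/9)·I equals the remaining terms, so I = (9/10)·(exp(-3*x)*sin(x)/9 - exp(-3*x)*cos(x)/3).

exp(-3*x)*sin(x)/10 - 3*exp(-3*x)*cos(x)/10 + C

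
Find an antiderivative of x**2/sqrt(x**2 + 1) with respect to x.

x*sqrt(x**2 + 1)/2 - log(x + sqrt(x**2 + 1))/2 + C

Substitute x = tan(θ), so dx = sec(θ)^2 dθ and the radical becomes sqrt(x**2 + 1) = sec(θ) by the Pythagorean identity.
Integrate the resulting trig expression in θ, then back-substitute tan(θ) = x, sec(θ) = sqrt(x**2 + 1) (absorbing any constant into C).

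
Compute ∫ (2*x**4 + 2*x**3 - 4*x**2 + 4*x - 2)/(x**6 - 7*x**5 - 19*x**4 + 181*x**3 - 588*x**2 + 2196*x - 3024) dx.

2659*log(x - 7)/5655 - 59*log(x - 4)/150 + 19*log(x - 2)/520 - 199*log(x + 6)/4680 - 6013*log(x**2 + 9)/169650 - 1309*atan(x/3)/84825 + C

Factor the denominator: (x - 7)*(x - 4)*(x - 2)*(x + 6)*(x**2 + 9).
Partial-fraction decomposition: -7*(859*x + 561)/(84825*(x**2 + 9)) - 199/(4680*(x + 6)) + 19/(520*(x - 2)) - 59/(150*(x - 4)) + 2659/(5655*(x - 7)).
Integrate each term; A/(x−a) gives A·log|x−a|; the (Bx+D)/(x²+p²) term gives a log and an atan.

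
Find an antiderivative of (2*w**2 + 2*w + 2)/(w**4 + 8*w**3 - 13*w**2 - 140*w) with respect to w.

Factor the denominator: w*(w - 4)*(w + 5)*(w + 7).
Partial-fraction decomposition: -43/(77*(w + 7)) + 7/(15*(w + 5)) + 7/(66*(w - 4)) - 1/(70*w).
Integrate each term: A/(w−a) contributes A·log|w−a|.

-log(w)/70 + 7*log(w - 4)/66 + 7*log(w + 5)/15 - 43*log(w + 7)/77 + C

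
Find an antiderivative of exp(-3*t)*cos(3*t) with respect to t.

exp(-3*t)*sin(3*t)/6 - exp(-3*t)*cos(3*t)/6 + C

Let I denote the integral. Integrate by parts with u = cos(3*t), dv = exp(-3*t) dt, so v = -exp(-3*t)/3: I = -exp(-3*t)*cos(3*t)/3 − ∫ exp(-3*t)*sin(3*t) dt.
Apply parts again with u = sin(3*t), dv = exp(-3*t) dt: ∫ exp(-3*t)*sin(3*t) dt = -exp(-3*t)*sin(3*t)/3 + I. Substituting back brings back I: I = exp(-3*t)*sin(3*t)/3 - exp(-3*t)*cos(3*t)/3 − I.
Solving for I: (1 + 1)·I equals the remaining terms, so I = (1/2)·(exp(-3*t)*sin(3*t)/3 - exp(-3*t)*cos(3*t)/3).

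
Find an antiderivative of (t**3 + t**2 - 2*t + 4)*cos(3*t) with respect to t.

Use integration by parts with u = t**3 + t**2 - 2*t + 4, dv = cos(3*t) dt, so v = sin(3*t)/3.
Apply parts 3 times (tabular method): alternate signs, differentiate u down to 0, integrate dv up.

t**3*sin(3*t)/3 + t**2*sin(3*t)/3 + t**2*cos(3*t)/3 - 8*t*sin(3*t)/9 + 2*t*cos(3*t)/9 + 34*sin(3*t)/27 - 8*cos(3*t)/27 + C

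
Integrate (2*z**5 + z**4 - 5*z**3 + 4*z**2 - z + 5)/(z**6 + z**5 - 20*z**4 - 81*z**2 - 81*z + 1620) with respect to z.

683*log(z - 4)/525 - 235*log(z - 3)/432 - 113*log(z + 3)/756 + 815*log(z + 5)/816 + 251*log(z**2 + 9)/1275 - 101*atan(z/3)/11475 + C

Factor the denominator: (z - 4)*(z - 3)*(z + 3)*(z + 5)*(z**2 + 9).
Partial-fraction decomposition: (1506*z - 101)/(3825*(z**2 + 9)) + 815/(816*(z + 5)) - 113/(756*(z + 3)) - 235/(432*(z - 3)) + 683/(525*(z - 4)).
Integrate each term; A/(z−a) gives A·log|z−a|; the (Bz+D)/(z²+p²) term gives a log and an atan.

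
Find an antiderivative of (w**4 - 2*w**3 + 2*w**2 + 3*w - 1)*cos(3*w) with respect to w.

Use integration by parts with u = w**4 - 2*w**3 + 2*w**2 + 3*w - 1, dv = cos(3*w) dw, so v = sin(3*w)/3.
Apply parts 4 times (tabular method): alternate signs, differentiate u down to 0, integrate dv up.

w**4*sin(3*w)/3 - 2*w**3*sin(3*w)/3 + 4*w**3*cos(3*w)/9 + 2*w**2*sin(3*w)/9 - 2*w**2*cos(3*w)/3 + 13*w*sin(3*w)/9 + 4*w*cos(3*w)/27 - 31*sin(3*w)/81 + 13*cos(3*w)/27 + C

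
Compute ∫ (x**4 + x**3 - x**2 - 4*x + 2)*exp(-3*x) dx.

Use integration by parts with u = x**4 + x**3 - x**2 - 4*x + 2, dv = exp(-3*x) dx, so v = -exp(-3*x)/3.
Apply parts 4 times (tabular method): alternate signs, differentiate u down to 0, integrate dv up.

(-27*x**4 - 63*x**3 - 36*x**2 + 84*x - 26)*exp(-3*x)/81 + C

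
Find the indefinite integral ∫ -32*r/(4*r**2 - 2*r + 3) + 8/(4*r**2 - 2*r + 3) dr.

-4*log(4*r**2 - 2*r + 3) + C

Let u = 4*r**2 - 2*r + 3, so du = (8*r - 2) dr.
Rewriting, the integral becomes -4·∫ 1/u du = -4·log(u).
Substituting back, u = 4*r**2 - 2*r + 3.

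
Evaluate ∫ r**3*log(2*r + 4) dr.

Use integration by parts with u = log(2*r + 4), dv = r**3 dr.
Then du = 2/(2*r + 4) dr and v = r**4/4.

r**4*log(2*r + 4)/4 - r**4/16 + r**3/6 - r**2/2 + 2*r - 4*log(r + 2) + C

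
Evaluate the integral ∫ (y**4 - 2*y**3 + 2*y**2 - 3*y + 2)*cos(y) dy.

y**4*sin(y) - 2*y**3*sin(y) + 4*y**3*cos(y) - 10*y**2*sin(y) - 6*y**2*cos(y) + 9*y*sin(y) - 20*y*cos(y) + 22*sin(y) + 9*cos(y) + C

Use integration by parts with u = y**4 - 2*y**3 + 2*y**2 - 3*y + 2, dv = cos(y) dy, so v = sin(y).
Apply parts 4 times (tabular method): alternate signs, differentiate u down to 0, integrate dv up.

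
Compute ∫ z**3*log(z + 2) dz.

z**4*log(z + 2)/4 - z**4/16 + z**3/6 - z**2/2 + 2*z - 4*log(z + 2) + C

Use integration by parts with u = log(z + 2), dv = z**3 dz.
Then du = 1/(z + 2) dz and v = z**4/4.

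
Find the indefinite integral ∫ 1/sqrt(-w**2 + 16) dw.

Substitute w = 4·sin(θ), so dw = 4·cos(θ) dθ and the radical becomes sqrt(-w**2 + 16) = 4·cos(θ) by the Pythagorean identity.
Integrate the resulting trig expression in θ, then back-substitute θ = asin(w/4), sin(θ) = w/4, cos(θ) = sqrt(-w**2 + 16)/4 (absorbing any constant into C).

asin(w/4) + C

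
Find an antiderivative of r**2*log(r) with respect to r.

Use integration by parts with u = log(r), dv = r**2 dr.
Then du = 1/r dr and v = r**3/3.

r**3*log(r)/3 - r**3/9 + C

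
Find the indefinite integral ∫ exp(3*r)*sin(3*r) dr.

Let I denote the integral. Integrate by parts with u = sin(3*r), dv = exp(3*r) dr, so v = exp(3*r)/3: I = exp(3*r)*sin(3*r)/3 − ∫ exp(3*r)*cos(3*r) dr.
Apply parts again with u = cos(3*r), dv = exp(3*r) dr: ∫ exp(3*r)*cos(3*r) dr = exp(3*r)*cos(3*r)/3 + I. Substituting back brings back I: I = exp(3*r)*sin(3*r)/3 - exp(3*r)*cos(3*r)/3 − I.
Solving for I: (1 + 1)·I equals the remaining terms, so I = (1/2)·(exp(3*r)*sin(3*r)/3 - exp(3*r)*cos(3*r)/3).

exp(3*r)*sin(3*r)/6 - exp(3*r)*cos(3*r)/6 + C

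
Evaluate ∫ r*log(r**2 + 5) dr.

Let u = r**2 + 5, so du = (2*r) dr.
The integral becomes (1/2)·∫ log(u) du; integrate by parts with u′=log(u), dv′=du.

r**2*log(r**2 + 5)/2 - r**2/2 + 5*log(r**2 + 5)/2 + C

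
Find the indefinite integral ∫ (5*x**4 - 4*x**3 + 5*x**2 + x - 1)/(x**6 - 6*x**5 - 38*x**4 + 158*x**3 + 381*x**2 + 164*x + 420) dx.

Factor the denominator: (x - 7)*(x - 6)*(x + 2)*(x + 5)*(x**2 + 1).
Partial-fraction decomposition: (19*x + 3)/(1850*(x**2 + 1)) - 4/(11*(x + 5)) + 43/(360*(x + 2)) - 5801/(3256*(x - 6)) + 907/(450*(x - 7)).
Integrate each term; A/(x−a) gives A·log|x−a|; the (Bx+D)/(x²+p²) term gives a log and an atan.

907*log(x - 7)/450 - 5801*log(x - 6)/3256 + 43*log(x + 2)/360 - 4*log(x + 5)/11 + 19*log(x**2 + 1)/3700 + 3*atan(x)/1850 + C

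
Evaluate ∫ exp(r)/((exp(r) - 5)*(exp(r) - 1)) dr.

Let u = e^r, du = e^r dr.
The integral becomes ∫ du/((u-1)(u-5)); decompose into partial fractions.

log(exp(r) - 5)/4 - log(exp(r) - 1)/4 + C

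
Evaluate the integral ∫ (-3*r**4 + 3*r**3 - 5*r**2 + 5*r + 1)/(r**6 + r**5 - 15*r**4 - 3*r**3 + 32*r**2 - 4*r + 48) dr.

-191*log(r - 3)/350 + 11*log(r - 2)/40 - 101*log(r + 2)/200 + 353*log(r + 4)/476 + 29*log(r**2 + 1)/1700 + 37*atan(r)/850 + C

Factor the denominator: (r - 3)*(r - 2)*(r + 2)*(r + 4)*(r**2 + 1).
Partial-fraction decomposition: (29*r + 37)/(850*(r**2 + 1)) + 353/(476*(r + 4)) - 101/(200*(r + 2)) + 11/(40*(r - 2)) - 191/(350*(r - 3)).
Integrate each term; A/(r−a) gives A·log|r−a|; the (Br+D)/(r²+p²) term gives a log and an atan.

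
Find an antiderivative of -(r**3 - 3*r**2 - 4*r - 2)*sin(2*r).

Use integration by parts with u = r**3 - 3*r**2 - 4*r - 2, dv = -sin(2*r) dr, so v = cos(2*r)/2.
Apply parts 3 times (tabular method): alternate signs, differentiate u down to 0, integrate dv up.

r**3*cos(2*r)/2 - 3*r**2*sin(2*r)/4 - 3*r**2*cos(2*r)/2 + 3*r*sin(2*r)/2 - 11*r*cos(2*r)/4 + 11*sin(2*r)/8 - cos(2*r)/4 + C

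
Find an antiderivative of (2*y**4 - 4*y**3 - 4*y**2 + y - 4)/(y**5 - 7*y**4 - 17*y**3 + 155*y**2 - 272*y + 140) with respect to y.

1079*log(y - 7)/600 - 629*log(y - 2)/1225 + log(y - 1)/4 + 547*log(y + 5)/1176 - 18/(35*y - 70) + C

Factor the denominator: (y - 7)*(y - 2)**2*(y - 1)*(y + 5).
Partial-fraction decomposition: 547/(1176*(y + 5)) + 1/(4*(y - 1)) - 629/(1225*(y - 2)) + 18/(35*(y - 2)**2) + 1079/(600*(y - 7)).
Integrate each term; A/(y−a) gives A·log|y−a|; A/(y−a)² gives −A/(y−a).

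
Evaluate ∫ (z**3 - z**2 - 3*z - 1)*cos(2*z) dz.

Use integration by parts with u = z**3 - z**2 - 3*z - 1, dv = cos(2*z) dz, so v = sin(2*z)/2.
Apply parts 3 times (tabular method): alternate signs, differentiate u down to 0, integrate dv up.

z**3*sin(2*z)/2 - z**2*sin(2*z)/2 + 3*z**2*cos(2*z)/4 - 9*z*sin(2*z)/4 - z*cos(2*z)/2 - sin(2*z)/4 - 9*cos(2*z)/8 + C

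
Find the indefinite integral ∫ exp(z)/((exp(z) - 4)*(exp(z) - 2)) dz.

log(exp(z) - 4)/2 - log(exp(z) - 2)/2 + C

Let u = e^z, du = e^z dz.
The integral becomes ∫ du/((u-4)(u-2)); decompose into partial fractions.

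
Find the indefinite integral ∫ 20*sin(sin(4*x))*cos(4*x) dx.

Let u = sin(4*x), so du = (4*cos(4*x)) dx.
Rewriting, the integral becomes 5·∫ sin(u) du = 5·-cos(u).
Substituting back, u = sin(4*x).

-5*cos(sin(4*x)) + C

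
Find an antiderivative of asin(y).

y*asin(y) + sqrt(-y**2 + 1) + C

Use integration by parts with u = arcsin(y), dv = dy.
Then du = 1/sqrt(-y**2 + 1) dy.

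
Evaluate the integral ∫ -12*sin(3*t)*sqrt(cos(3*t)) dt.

8*cos(3*t)**(3/2)/3 + C

Let u = cos(3*t), so du = (-3*sin(3*t)) dt.
Rewriting, the integral becomes 4·∫ √u du = 4·(2/3)u^(3/2).
Substituting back, u = cos(3*t).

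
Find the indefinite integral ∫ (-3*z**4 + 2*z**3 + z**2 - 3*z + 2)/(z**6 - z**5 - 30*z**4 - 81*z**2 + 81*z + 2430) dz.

-3436*log(z - 6)/13365 + 187*log(z - 3)/2592 - 277*log(z + 3)/1944 + 2083*log(z + 5)/5984 - 569*log(z**2 + 9)/55080 - 3313*atan(z/3)/27540 + C

Factor the denominator: (z - 6)*(z - 3)*(z + 3)*(z + 5)*(z**2 + 9).
Partial-fraction decomposition: -(569*z + 9939)/(27540*(z**2 + 9)) + 2083/(5984*(z + 5)) - 277/(1944*(z + 3)) + 187/(2592*(z - 3)) - 3436/(13365*(z - 6)).
Integrate each term; A/(z−a) gives A·log|z−a|; the (Bz+D)/(z²+p²) term gives a log and an atan.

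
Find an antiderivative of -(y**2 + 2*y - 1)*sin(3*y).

y**2*cos(3*y)/3 - 2*y*sin(3*y)/9 + 2*y*cos(3*y)/3 - 2*sin(3*y)/9 - 11*cos(3*y)/27 + C

Use integration by parts with u = y**2 + 2*y - 1, dv = -sin(3*y) dy, so v = cos(3*y)/3.
Apply parts 2 times (tabular method): alternate signs, differentiate u down to 0, integrate dv up.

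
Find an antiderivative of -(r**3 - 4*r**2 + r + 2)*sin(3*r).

r**3*cos(3*r)/3 - r**2*sin(3*r)/3 - 4*r**2*cos(3*r)/3 + 8*r*sin(3*r)/9 + r*cos(3*r)/9 - sin(3*r)/27 + 26*cos(3*r)/27 + C

Use integration by parts with u = r**3 - 4*r**2 + r + 2, dv = -sin(3*r) dr, so v = cos(3*r)/3.
Apply parts 3 times (tabular method): alternate signs, differentiate u down to 0, integrate dv up.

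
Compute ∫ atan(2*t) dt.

Use integration by parts with u = arctan(2*t), dv = dt.
Then du = 2/(4*t**2 + 1) dt.

t*atan(2*t) - log(4*t**2 + 1)/4 + C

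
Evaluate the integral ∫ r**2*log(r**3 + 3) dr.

Let u = r**3 + 3, so du = (3*r**2) dr.
The integral becomes (1/3)·∫ log(u) du; integrate by parts with u′=log(u), dv′=du.

r**3*log(r**3 + 3)/3 - r**3/3 + log(r**3 + 3) + C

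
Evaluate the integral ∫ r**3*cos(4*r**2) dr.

r**2*sin(4*r**2)/8 + cos(4*r**2)/32 + C

Let u = r², du = 2r dr; rewrite as (1/2)∫ u^1·cos(4u) du.
Now integrate by parts 1 time.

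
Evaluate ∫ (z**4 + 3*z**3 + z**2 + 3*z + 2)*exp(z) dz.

Use integration by parts with u = z**4 + 3*z**3 + z**2 + 3*z + 2, dv = exp(z) dz, so v = exp(z).
Apply parts 4 times (tabular method): alternate signs, differentiate u down to 0, integrate dv up.

(z**4 - z**3 + 4*z**2 - 5*z + 7)*exp(z) + C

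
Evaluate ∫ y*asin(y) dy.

Use integration by parts with u = arcsin(y), dv = y dy.
Then du = 1/sqrt(-y**2 + 1) dy.

y**2*asin(y)/2 + y*sqrt(-y**2 + 1)/4 - asin(y)/4 + C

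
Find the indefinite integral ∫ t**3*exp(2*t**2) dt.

Let u = t², du = 2t dt; rewrite as (1/2)∫ u^1·exp(2u) du.
Now integrate by parts 1 time.

(2*t**2 - 1)*exp(2*t**2)/8 + C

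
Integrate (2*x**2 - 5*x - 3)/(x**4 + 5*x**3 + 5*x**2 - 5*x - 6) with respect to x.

Factor the denominator: (x - 1)*(x + 1)*(x + 2)*(x + 3).
Partial-fraction decomposition: -15/(4*(x + 3)) + 5/(x + 2) - 1/(x + 1) - 1/(4*(x - 1)).
Integrate each term: A/(x−a) contributes A·log|x−a|.

-log(x - 1)/4 - log(x + 1) + 5*log(x + 2) - 15*log(x + 3)/4 + C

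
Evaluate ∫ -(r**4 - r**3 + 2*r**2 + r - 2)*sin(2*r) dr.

r**4*cos(2*r)/2 - r**3*sin(2*r) - r**3*cos(2*r)/2 + 3*r**2*sin(2*r)/4 - r**2*cos(2*r)/2 + r*sin(2*r)/2 + 5*r*cos(2*r)/4 - 5*sin(2*r)/8 - 3*cos(2*r)/4 + C

Use integration by parts with u = r**4 - r**3 + 2*r**2 + r - 2, dv = -sin(2*r) dr, so v = cos(2*r)/2.
Apply parts 4 times (tabular method): alternate signs, differentiate u down to 0, integrate dv up.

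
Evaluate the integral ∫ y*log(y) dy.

y**2*log(y)/2 - y**2/4 + C

Use integration by parts with u = log(y), dv = y dy.
Then du = 1/y dy and v = y**2/2.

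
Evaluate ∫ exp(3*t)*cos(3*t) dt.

Let I denote the integral. Integrate by parts with u = cos(3*t), dv = exp(3*t) dt, so v = exp(3*t)/3: I = exp(3*t)*cos(3*t)/3 + ∫ exp(3*t)*sin(3*t) dt.
Apply parts again with u = sin(3*t), dv = exp(3*t) dt: ∫ exp(3*t)*sin(3*t) dt = exp(3*t)*sin(3*t)/3 − I. Substituting back brings back I: I = exp(3*t)*sin(3*t)/3 + exp(3*t)*cos(3*t)/3 − I.
Solving for I: (1 + 1)·I equals the remaining terms, so I = (1/2)·(exp(3*t)*sin(3*t)/3 + exp(3*t)*cos(3*t)/3).

exp(3*t)*sin(3*t)/6 + exp(3*t)*cos(3*t)/6 + C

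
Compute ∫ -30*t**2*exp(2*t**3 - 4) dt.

-5*exp(2*t**3 - 4) + C

Let u = 2*t**3 - 4, so du = (6*t**2) dt.
Rewriting, the integral becomes -5·∫ e^u du = -5·e^u.
Substituting back, u = 2*t**3 - 4.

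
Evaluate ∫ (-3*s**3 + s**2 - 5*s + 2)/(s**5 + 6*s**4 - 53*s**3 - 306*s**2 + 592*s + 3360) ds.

Factor the denominator: (s - 6)*(s - 4)*(s + 4)*(s + 5)*(s + 7).
Partial-fraction decomposition: 1115/(858*(s + 7)) - 427/(198*(s + 5)) + 23/(24*(s + 4)) + 97/(792*(s - 4)) - 32/(143*(s - 6)).
Integrate each term: A/(s−a) contributes A·log|s−a|.

-32*log(s - 6)/143 + 97*log(s - 4)/792 + 23*log(s + 4)/24 - 427*log(s + 5)/198 + 1115*log(s + 7)/858 + C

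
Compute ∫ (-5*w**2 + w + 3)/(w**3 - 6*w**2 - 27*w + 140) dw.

-235*log(w - 7)/36 + 73*log(w - 4)/27 - 127*log(w + 5)/108 + C

Factor the denominator: (w - 7)*(w - 4)*(w + 5).
Partial-fraction decomposition: -127/(108*(w + 5)) + 73/(27*(w - 4)) - 235/(36*(w - 7)).
Integrate each term: A/(w−a) contributes A·log|w−a|.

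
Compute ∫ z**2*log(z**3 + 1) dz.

z**3*log(z**3 + 1)/3 - z**3/3 + log(z**3 + 1)/3 + C

Let u = z**3 + 1, so du = (3*z**2) dz.
The integral becomes (1/3)·∫ log(u) du; integrate by parts with u′=log(u), dv′=du.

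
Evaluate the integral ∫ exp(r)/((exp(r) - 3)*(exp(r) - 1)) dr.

Let u = e^r, du = e^r dr.
The integral becomes ∫ du/((u-1)(u-3)); decompose into partial fractions.

log(exp(r) - 3)/2 - log(exp(r) - 1)/2 + C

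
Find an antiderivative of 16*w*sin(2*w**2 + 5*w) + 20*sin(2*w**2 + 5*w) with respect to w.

-4*cos(2*w**2 + 5*w) + C

Let u = 2*w**2 + 5*w, so du = (4*w + 5) dw.
Rewriting, the integral becomes 4·∫ sin(u) du = 4·-cos(u).
Substituting back, u = 2*w**2 + 5*w.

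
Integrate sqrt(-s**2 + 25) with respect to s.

s*sqrt(-s**2 + 25)/2 + 25*asin(s/5)/2 + C

Substitute s = 5·sin(θ), so ds = 5·cos(θ) dθ and the radical becomes sqrt(-s**2 + 25) = 5·cos(θ) by the Pythagorean identity.
Integrate the resulting trig expression in θ, then back-substitute θ = asin(s/5), sin(θ) = s/5, cos(θ) = sqrt(-s**2 + 25)/5 (absorbing any constant into C).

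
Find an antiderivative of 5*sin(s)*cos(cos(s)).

Let u = cos(s), so du = (-sin(s)) ds.
Rewriting, the integral becomes -5·∫ cos(u) du = -5·sin(u).
Substituting back, u = cos(s).

-5*sin(cos(s)) + C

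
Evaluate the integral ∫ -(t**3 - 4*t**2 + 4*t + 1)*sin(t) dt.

Use integration by parts with u = t**3 - 4*t**2 + 4*t + 1, dv = -sin(t) dt, so v = cos(t).
Apply parts 3 times (tabular method): alternate signs, differentiate u down to 0, integrate dv up.

t**3*cos(t) - 3*t**2*sin(t) - 4*t**2*cos(t) + 8*t*sin(t) - 2*t*cos(t) + 2*sin(t) + 9*cos(t) + C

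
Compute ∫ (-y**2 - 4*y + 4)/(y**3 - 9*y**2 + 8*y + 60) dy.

-7*log(y - 6) + 41*log(y - 5)/7 + log(y + 2)/7 + C

Factor the denominator: (y - 6)*(y - 5)*(y + 2).
Partial-fraction decomposition: 1/(7*(y + 2)) + 41/(7*(y - 5)) - 7/(y - 6).
Integrate each term: A/(y−a) contributes A·log|y−a|.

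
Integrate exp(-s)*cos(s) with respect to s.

exp(-s)*sin(s)/2 - exp(-s)*cos(s)/2 + C

Let I denote the integral. Integrate by parts with u = cos(s), dv = exp(-s) ds, so v = -exp(-s): I = -exp(-s)*cos(s) − ∫ exp(-s)*sin(s) ds.
Apply parts again with u = sin(s), dv = exp(-s) ds: ∫ exp(-s)*sin(s) ds = -exp(-s)*sin(s) + I. Substituting back brings back I: I = exp(-s)*sin(s) - exp(-s)*cos(s) − I.
Solving for I: (1 + 1)·I equals the remaining terms, so I = (1/2)·(exp(-s)*sin(s) - exp(-s)*cos(s)).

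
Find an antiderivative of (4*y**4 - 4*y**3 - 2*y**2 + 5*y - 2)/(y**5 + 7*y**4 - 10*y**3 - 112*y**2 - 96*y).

log(y)/48 + 377*log(y - 4)/800 - log(y + 1)/75 - 613*log(y + 4)/96 + 743*log(y + 6)/75 + C

Factor the denominator: y*(y - 4)*(y + 1)*(y + 4)*(y + 6).
Partial-fraction decomposition: 743/(75*(y + 6)) - 613/(96*(y + 4)) - 1/(75*(y + 1)) + 377/(800*(y - 4)) + 1/(48*y).
Integrate each term: A/(y−a) contributes A·log|y−a|.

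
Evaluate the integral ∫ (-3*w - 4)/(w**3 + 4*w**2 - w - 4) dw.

Factor the denominator: (w - 1)*(w + 1)*(w + 4).
Partial-fraction decomposition: 8/(15*(w + 4)) + 1/(6*(w + 1)) - 7/(10*(w - 1)).
Integrate each term: A/(w−a) contributes A·log|w−a|.

-7*log(w - 1)/10 + log(w + 1)/6 + 8*log(w + 4)/15 + C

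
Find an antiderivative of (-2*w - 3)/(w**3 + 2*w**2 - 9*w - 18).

-3*log(w - 3)/10 - log(w + 2)/5 + log(w + 3)/2 + C

Factor the denominator: (w - 3)*(w + 2)*(w + 3).
Partial-fraction decomposition: 1/(2*(w + 3)) - 1/(5*(w + 2)) - 3/(10*(w - 3)).
Integrate each term: A/(w−a) contributes A·log|w−a|.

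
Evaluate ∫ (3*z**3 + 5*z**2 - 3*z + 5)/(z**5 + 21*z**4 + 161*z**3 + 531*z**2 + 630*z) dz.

Factor the denominator: z*(z + 3)*(z + 5)*(z + 6)*(z + 7).
Partial-fraction decomposition: -379/(28*(z + 7)) + 445/(18*(z + 6)) - 23/(2*(z + 5)) + 11/(36*(z + 3)) + 1/(126*z).
Integrate each term: A/(z−a) contributes A·log|z−a|.

log(z)/126 + 11*log(z + 3)/36 - 23*log(z + 5)/2 + 445*log(z + 6)/18 - 379*log(z + 7)/28 + C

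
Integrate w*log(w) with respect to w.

w**2*log(w)/2 - w**2/4 + C

Use integration by parts with u = log(w), dv = w dw.
Then du = 1/w dw and v = w**2/2.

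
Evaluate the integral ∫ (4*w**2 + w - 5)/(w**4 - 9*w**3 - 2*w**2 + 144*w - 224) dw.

Factor the denominator: (w - 7)*(w - 4)*(w - 2)*(w + 4).
Partial-fraction decomposition: -5/(48*(w + 4)) + 13/(60*(w - 2)) - 21/(16*(w - 4)) + 6/(5*(w - 7)).
Integrate each term: A/(w−a) contributes A·log|w−a|.

6*log(w - 7)/5 - 21*log(w - 4)/16 + 13*log(w - 2)/60 - 5*log(w + 4)/48 + C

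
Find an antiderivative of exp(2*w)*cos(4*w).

Let I denote the integral. Integrate by parts with u = cos(4*w), dv = exp(2*w) dw, so v = exp(2*w)/2: I = exp(2*w)*cos(4*w)/2 + 2·∫ exp(2*w)*sin(4*w) dw.
Apply parts again with u = sin(4*w), dv = exp(2*w) dw: ∫ exp(2*w)*sin(4*w) dw = exp(2*w)*sin(4*w)/2 − 2·I. Substituting back brings back I: I = exp(2*w)*sin(4*w) + exp(2*w)*cos(4*w)/2 − 4·I.
Solving for I: (1 + 4)·I equals the remaining terms, so I = (1/5)·(exp(2*w)*sin(4*w) + exp(2*w)*cos(4*w)/2).

exp(2*w)*sin(4*w)/5 + exp(2*w)*cos(4*w)/10 + C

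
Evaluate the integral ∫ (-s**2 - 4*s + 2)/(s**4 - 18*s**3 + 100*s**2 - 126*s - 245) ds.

Factor the denominator: (s - 7)**2*(s - 5)*(s + 1).
Partial-fraction decomposition: -5/(384*(s + 1)) - 43/(24*(s - 5)) + 231/(128*(s - 7)) - 75/(16*(s - 7)**2).
Integrate each term; A/(s−a) gives A·log|s−a|; A/(s−a)² gives −A/(s−a).

231*log(s - 7)/128 - 43*log(s - 5)/24 - 5*log(s + 1)/384 + 75/(16*s - 112) + C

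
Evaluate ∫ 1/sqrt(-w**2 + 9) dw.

Substitute w = 3·sin(θ), so dw = 3·cos(θ) dθ and the radical becomes sqrt(-w**2 + 9) = 3·cos(θ) by the Pythagorean identity.
Integrate the resulting trig expression in θ, then back-substitute θ = asin(w/3), sin(θ) = w/3, cos(θ) = sqrt(-w**2 + 9)/3 (absorbing any constant into C).

asin(w/3) + C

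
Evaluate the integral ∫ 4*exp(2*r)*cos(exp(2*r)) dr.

2*sin(exp(2*r)) + C

Let u = exp(2*r), so du = (2*exp(2*r)) dr.
Rewriting, the integral becomes 2·∫ cos(u) du = 2·sin(u).
Substituting back, u = exp(2*r).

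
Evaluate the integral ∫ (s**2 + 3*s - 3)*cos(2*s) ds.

Use integration by parts with u = s**2 + 3*s - 3, dv = cos(2*s) ds, so v = sin(2*s)/2.
Apply parts 2 times (tabular method): alternate signs, differentiate u down to 0, integrate dv up.

s**2*sin(2*s)/2 + 3*s*sin(2*s)/2 + s*cos(2*s)/2 - 7*sin(2*s)/4 + 3*cos(2*s)/4 + C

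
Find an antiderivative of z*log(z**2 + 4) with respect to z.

Let u = z**2 + 4, so du = (2*z) dz.
The integral becomes (1/2)·∫ log(u) du; integrate by parts with u′=log(u), dv′=du.

z**2*log(z**2 + 4)/2 - z**2/2 + 2*log(z**2 + 4) + C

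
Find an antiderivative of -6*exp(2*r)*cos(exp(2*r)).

Let u = exp(2*r), so du = (2*exp(2*r)) dr.
Rewriting, the integral becomes -3·∫ cos(u) du = -3·sin(u).
Substituting back, u = exp(2*r).

-3*sin(exp(2*r)) + C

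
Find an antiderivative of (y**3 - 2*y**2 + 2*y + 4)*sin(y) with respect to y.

Use integration by parts with u = y**3 - 2*y**2 + 2*y + 4, dv = sin(y) dy, so v = -cos(y).
Apply parts 3 times (tabular method): alternate signs, differentiate u down to 0, integrate dv up.

-y**3*cos(y) + 3*y**2*sin(y) + 2*y**2*cos(y) - 4*y*sin(y) + 4*y*cos(y) - 4*sin(y) - 8*cos(y) + C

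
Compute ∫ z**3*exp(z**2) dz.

Let u = z², du = 2z dz; rewrite as (1/2)∫ u^1·exp(1u) du.
Now integrate by parts 1 time.

(z**2 - 1)*exp(z**2)/2 + C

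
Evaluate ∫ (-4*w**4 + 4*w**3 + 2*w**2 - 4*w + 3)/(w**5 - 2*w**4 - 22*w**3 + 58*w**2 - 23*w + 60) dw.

-749*log(w - 4)/153 + 207*log(w - 3)/80 - 2927*log(w + 5)/1872 - 71*log(w**2 + 1)/1105 + 3*atan(w)/2210 + C

Factor the denominator: (w - 4)*(w - 3)*(w + 5)*(w**2 + 1).
Partial-fraction decomposition: -(284*w - 3)/(2210*(w**2 + 1)) - 2927/(1872*(w + 5)) + 207/(80*(w - 3)) - 749/(153*(w - 4)).
Integrate each term; A/(w−a) gives A·log|w−a|; the (Bw+D)/(w²+p²) term gives a log and an atan.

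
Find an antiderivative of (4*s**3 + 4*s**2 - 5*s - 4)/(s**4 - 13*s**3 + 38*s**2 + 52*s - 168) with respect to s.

Factor the denominator: (s - 7)*(s - 6)*(s - 2)*(s + 2).
Partial-fraction decomposition: 5/(144*(s + 2)) + 17/(40*(s - 2)) - 487/(16*(s - 6)) + 1529/(45*(s - 7)).
Integrate each term: A/(s−a) contributes A·log|s−a|.

1529*log(s - 7)/45 - 487*log(s - 6)/16 + 17*log(s - 2)/40 + 5*log(s + 2)/144 + C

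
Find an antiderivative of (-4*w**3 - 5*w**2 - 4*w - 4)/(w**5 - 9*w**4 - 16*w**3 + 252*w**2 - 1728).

Factor the denominator: (w - 6)**2*(w - 4)*(w + 3)*(w + 4).
Partial-fraction decomposition: 47/(200*(w + 4)) - 71/(567*(w + 3)) - 89/(56*(w - 4)) + 2996/(2025*(w - 6)) - 268/(45*(w - 6)**2).
Integrate each term; A/(w−a) gives A·log|w−a|; A/(w−a)² gives −A/(w−a).

2996*log(w - 6)/2025 - 89*log(w - 4)/56 - 71*log(w + 3)/567 + 47*log(w + 4)/200 + 268/(45*w - 270) + C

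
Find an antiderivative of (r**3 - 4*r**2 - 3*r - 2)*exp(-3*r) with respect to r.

Use integration by parts with u = r**3 - 4*r**2 - 3*r - 2, dv = exp(-3*r) dr, so v = -exp(-3*r)/3.
Apply parts 3 times (tabular method): alternate signs, differentiate u down to 0, integrate dv up.

(-3*r**3 + 9*r**2 + 15*r + 11)*exp(-3*r)/9 + C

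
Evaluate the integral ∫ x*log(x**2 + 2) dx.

x**2*log(x**2 + 2)/2 - x**2/2 + log(x**2 + 2) + C

Let u = x**2 + 2, so du = (2*x) dx.
The integral becomes (1/2)·∫ log(u) du; integrate by parts with u′=log(u), dv′=du.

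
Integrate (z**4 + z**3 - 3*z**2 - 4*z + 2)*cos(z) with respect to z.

Use integration by parts with u = z**4 + z**3 - 3*z**2 - 4*z + 2, dv = cos(z) dz, so v = sin(z).
Apply parts 4 times (tabular method): alternate signs, differentiate u down to 0, integrate dv up.

z**4*sin(z) + z**3*sin(z) + 4*z**3*cos(z) - 15*z**2*sin(z) + 3*z**2*cos(z) - 10*z*sin(z) - 30*z*cos(z) + 32*sin(z) - 10*cos(z) + C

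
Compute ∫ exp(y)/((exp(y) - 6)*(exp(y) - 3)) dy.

log(exp(y) - 6)/3 - log(exp(y) - 3)/3 + C

Let u = e^y, du = e^y dy.
The integral becomes ∫ du/((u-3)(u-6)); decompose into partial fractions.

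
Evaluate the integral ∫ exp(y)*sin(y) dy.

Let I denote the integral. Integrate by parts with u = sin(y), dv = exp(y) dy, so v = exp(y): I = exp(y)*sin(y) − ∫ exp(y)*cos(y) dy.
Apply parts again with u = cos(y), dv = exp(y) dy: ∫ exp(y)*cos(y) dy = exp(y)*cos(y) + I. Substituting back brings back I: I = exp(y)*sin(y) - exp(y)*cos(y) − I.
Solving for I: (1 + 1)·I equals the remaining terms, so I = (1/2)·(exp(y)*sin(y) - exp(y)*cos(y)).

exp(y)*sin(y)/2 - exp(y)*cos(y)/2 + C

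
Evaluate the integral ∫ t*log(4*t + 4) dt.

t**2*log(4*t + 4)/2 - t**2/4 + t/2 - log(t + 1)/2 + C

Use integration by parts with u = log(4*t + 4), dv = t dt.
Then du = 4/(4*t + 4) dt and v = t**2/2.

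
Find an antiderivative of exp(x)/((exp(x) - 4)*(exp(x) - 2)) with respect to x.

Let u = e^x, du = e^x dx.
The integral becomes ∫ du/((u-4)(u-2)); decompose into partial fractions.

log(exp(x) - 4)/2 - log(exp(x) - 2)/2 + C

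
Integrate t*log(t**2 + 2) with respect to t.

t**2*log(t**2 + 2)/2 - t**2/2 + log(t**2 + 2) + C

Let u = t**2 + 2, so du = (2*t) dt.
The integral becomes (1/2)·∫ log(u) du; integrate by parts with u′=log(u), dv′=du.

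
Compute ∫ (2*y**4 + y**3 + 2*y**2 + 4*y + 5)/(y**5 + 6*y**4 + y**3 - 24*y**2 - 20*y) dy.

-log(y)/4 + 61*log(y - 2)/168 + log(y + 1)/3 - 29*log(y + 2)/24 + 58*log(y + 5)/21 + C

Factor the denominator: y*(y - 2)*(y + 1)*(y + 2)*(y + 5).
Partial-fraction decomposition: 58/(21*(y + 5)) - 29/(24*(y + 2)) + 1/(3*(y + 1)) + 61/(168*(y - 2)) - 1/(4*y).
Integrate each term: A/(y−a) contributes A·log|y−a|.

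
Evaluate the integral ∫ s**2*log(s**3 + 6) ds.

s**3*log(s**3 + 6)/3 - s**3/3 + 2*log(s**3 + 6) + C

Let u = s**3 + 6, so du = (3*s**2) ds.
The integral becomes (1/3)·∫ log(u) du; integrate by parts with u′=log(u), dv′=du.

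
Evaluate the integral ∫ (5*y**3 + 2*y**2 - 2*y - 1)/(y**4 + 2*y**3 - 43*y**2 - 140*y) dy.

Factor the denominator: y*(y - 7)*(y + 4)*(y + 5).
Partial-fraction decomposition: 283/(30*(y + 5)) - 281/(44*(y + 4)) + 899/(462*(y - 7)) + 1/(140*y).
Integrate each term: A/(y−a) contributes A·log|y−a|.

log(y)/140 + 899*log(y - 7)/462 - 281*log(y + 4)/44 + 283*log(y + 5)/30 + C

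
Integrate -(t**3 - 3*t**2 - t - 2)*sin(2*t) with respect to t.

Use integration by parts with u = t**3 - 3*t**2 - t - 2, dv = -sin(2*t) dt, so v = cos(2*t)/2.
Apply parts 3 times (tabular method): alternate signs, differentiate u down to 0, integrate dv up.

t**3*cos(2*t)/2 - 3*t**2*sin(2*t)/4 - 3*t**2*cos(2*t)/2 + 3*t*sin(2*t)/2 - 5*t*cos(2*t)/4 + 5*sin(2*t)/8 - cos(2*t)/4 + C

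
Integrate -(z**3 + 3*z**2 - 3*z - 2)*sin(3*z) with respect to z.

Use integration by parts with u = z**3 + 3*z**2 - 3*z - 2, dv = -sin(3*z) dz, so v = cos(3*z)/3.
Apply parts 3 times (tabular method): alternate signs, differentiate u down to 0, integrate dv up.

z**3*cos(3*z)/3 - z**2*sin(3*z)/3 + z**2*cos(3*z) - 2*z*sin(3*z)/3 - 11*z*cos(3*z)/9 + 11*sin(3*z)/27 - 8*cos(3*z)/9 + C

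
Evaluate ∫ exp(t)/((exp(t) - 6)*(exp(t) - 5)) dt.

Let u = e^t, du = e^t dt.
The integral becomes ∫ du/((u-6)(u-5)); decompose into partial fractions.

log(exp(t) - 6) - log(exp(t) - 5) + C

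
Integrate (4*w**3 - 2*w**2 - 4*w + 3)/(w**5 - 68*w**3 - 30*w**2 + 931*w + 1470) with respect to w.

1249*log(w - 7)/2520 - 433*log(w - 5)/1344 - 29*log(w + 2)/315 + 111*log(w + 3)/320 - 1439*log(w + 7)/3360 + C

Factor the denominator: (w - 7)*(w - 5)*(w + 2)*(w + 3)*(w + 7).
Partial-fraction decomposition: -1439/(3360*(w + 7)) + 111/(320*(w + 3)) - 29/(315*(w + 2)) - 433/(1344*(w - 5)) + 1249/(2520*(w - 7)).
Integrate each term: A/(w−a) contributes A·log|w−a|.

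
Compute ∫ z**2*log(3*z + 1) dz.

z**3*log(3*z + 1)/3 - z**3/9 + z**2/18 - z/27 + log(3*z + 1)/81 + C

Use integration by parts with u = log(3*z + 1), dv = z**2 dz.
Then du = 3/(3*z + 1) dz and v = z**3/3.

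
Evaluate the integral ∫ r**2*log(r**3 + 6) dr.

r**3*log(r**3 + 6)/3 - r**3/3 + 2*log(r**3 + 6) + C

Let u = r**3 + 6, so du = (3*r**2) dr.
The integral becomes (1/3)·∫ log(u) du; integrate by parts with u′=log(u), dv′=du.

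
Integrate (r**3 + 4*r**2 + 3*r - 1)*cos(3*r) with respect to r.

Use integration by parts with u = r**3 + 4*r**2 + 3*r - 1, dv = cos(3*r) dr, so v = sin(3*r)/3.
Apply parts 3 times (tabular method): alternate signs, differentiate u down to 0, integrate dv up.

r**3*sin(3*r)/3 + 4*r**2*sin(3*r)/3 + r**2*cos(3*r)/3 + 7*r*sin(3*r)/9 + 8*r*cos(3*r)/9 - 17*sin(3*r)/27 + 7*cos(3*r)/27 + C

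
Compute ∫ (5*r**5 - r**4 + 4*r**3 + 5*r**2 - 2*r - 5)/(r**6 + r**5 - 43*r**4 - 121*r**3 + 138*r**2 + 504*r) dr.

Factor the denominator: r*(r - 7)*(r - 2)*(r + 3)**2*(r + 4).
Partial-fraction decomposition: 5549/(264*(r + 4)) - 20302/(1125*(r + 3)) + 679/(75*(r + 3)**2) - 187/(1500*(r - 2)) + 20808/(9625*(r - 7)) - 5/(504*r).
Integrate each term; A/(r−a) gives A·log|r−a|; A/(r−a)² gives −A/(r−a).

-5*log(r)/504 + 20808*log(r - 7)/9625 - 187*log(r - 2)/1500 - 20302*log(r + 3)/1125 + 5549*log(r + 4)/264 - 679/(75*r + 225) + C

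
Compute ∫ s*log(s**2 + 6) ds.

Let u = s**2 + 6, so du = (2*s) ds.
The integral becomes (1/2)·∫ log(u) du; integrate by parts with u′=log(u), dv′=du.

s**2*log(s**2 + 6)/2 - s**2/2 + 3*log(s**2 + 6) + C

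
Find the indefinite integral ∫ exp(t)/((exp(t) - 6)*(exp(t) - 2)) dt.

Let u = e^t, du = e^t dt.
The integral becomes ∫ du/((u-6)(u-2)); decompose into partial fractions.

log(exp(t) - 6)/4 - log(exp(t) - 2)/4 + C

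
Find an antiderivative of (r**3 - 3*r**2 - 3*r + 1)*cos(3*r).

r**3*sin(3*r)/3 - r**2*sin(3*r) + r**2*cos(3*r)/3 - 11*r*sin(3*r)/9 - 2*r*cos(3*r)/3 + 5*sin(3*r)/9 - 11*cos(3*r)/27 + C

Use integration by parts with u = r**3 - 3*r**2 - 3*r + 1, dv = cos(3*r) dr, so v = sin(3*r)/3.
Apply parts 3 times (tabular method): alternate signs, differentiate u down to 0, integrate dv up.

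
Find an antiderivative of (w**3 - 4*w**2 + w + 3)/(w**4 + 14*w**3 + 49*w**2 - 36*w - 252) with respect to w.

Factor the denominator: (w - 2)*(w + 3)*(w + 6)*(w + 7).
Partial-fraction decomposition: 181/(12*(w + 7)) - 121/(8*(w + 6)) + 21/(20*(w + 3)) - 1/(120*(w - 2)).
Integrate each term: A/(w−a) contributes A·log|w−a|.

-log(w - 2)/120 + 21*log(w + 3)/20 - 121*log(w + 6)/8 + 181*log(w + 7)/12 + C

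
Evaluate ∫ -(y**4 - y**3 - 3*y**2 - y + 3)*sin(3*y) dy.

y**4*cos(3*y)/3 - 4*y**3*sin(3*y)/9 - y**3*cos(3*y)/3 + y**2*sin(3*y)/3 - 13*y**2*cos(3*y)/9 + 26*y*sin(3*y)/27 - y*cos(3*y)/9 + sin(3*y)/27 + 107*cos(3*y)/81 + C

Use integration by parts with u = y**4 - y**3 - 3*y**2 - y + 3, dv = -sin(3*y) dy, so v = cos(3*y)/3.
Apply parts 4 times (tabular method): alternate signs, differentiate u down to 0, integrate dv up.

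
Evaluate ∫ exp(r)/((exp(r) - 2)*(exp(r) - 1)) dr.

Let u = e^r, du = e^r dr.
The integral becomes ∫ du/((u-1)(u-2)); decompose into partial fractions.

log(exp(r) - 2) - log(exp(r) - 1) + C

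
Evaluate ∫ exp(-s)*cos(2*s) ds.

Let I denote the integral. Integrate by parts with u = cos(2*s), dv = exp(-s) ds, so v = -exp(-s): I = -exp(-s)*cos(2*s) − 2·∫ exp(-s)*sin(2*s) ds.
Apply parts again with u = sin(2*s), dv = exp(-s) ds: ∫ exp(-s)*sin(2*s) ds = -exp(-s)*sin(2*s) + 2·I. Substituting back brings back I: I = 2*exp(-s)*sin(2*s) - exp(-s)*cos(2*s) − 4·I.
Solving for I: (1 + 4)·I equals the remaining terms, so I = (1/5)·(2*exp(-s)*sin(2*s) - exp(-s)*cos(2*s)).

2*exp(-s)*sin(2*s)/5 - exp(-s)*cos(2*s)/5 + C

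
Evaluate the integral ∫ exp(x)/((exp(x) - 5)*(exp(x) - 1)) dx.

Let u = e^x, du = e^x dx.
The integral becomes ∫ du/((u-5)(u-1)); decompose into partial fractions.

log(exp(x) - 5)/4 - log(exp(x) - 1)/4 + C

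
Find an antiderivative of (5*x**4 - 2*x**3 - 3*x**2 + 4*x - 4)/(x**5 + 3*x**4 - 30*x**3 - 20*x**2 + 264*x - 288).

332*log(x - 3)/63 - 503*log(x - 2)/144 - 335*log(x + 4)/126 + 847*log(x + 6)/144 + 7/(6*x - 12) + C

Factor the denominator: (x - 3)*(x - 2)**2*(x + 4)*(x + 6).
Partial-fraction decomposition: 847/(144*(x + 6)) - 335/(126*(x + 4)) - 503/(144*(x - 2)) - 7/(6*(x - 2)**2) + 332/(63*(x - 3)).
Integrate each term; A/(x−a) gives A·log|x−a|; A/(x−a)² gives −A/(x−a).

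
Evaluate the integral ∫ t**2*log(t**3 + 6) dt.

Let u = t**3 + 6, so du = (3*t**2) dt.
The integral becomes (1/3)·∫ log(u) du; integrate by parts with u′=log(u), dv′=du.

t**3*log(t**3 + 6)/3 - t**3/3 + 2*log(t**3 + 6) + C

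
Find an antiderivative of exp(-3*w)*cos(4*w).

4*exp(-3*w)*sin(4*w)/25 - 3*exp(-3*w)*cos(4*w)/25 + C

Let I denote the integral. Integrate by parts with u = cos(4*w), dv = exp(-3*w) dw, so v = -exp(-3*w)/3: I = -exp(-3*w)*cos(4*w)/3 − (4/3)·∫ exp(-3*w)*sin(4*w) dw.
Apply parts again with u = sin(4*w), dv = exp(-3*w) dw: ∫ exp(-3*w)*sin(4*w) dw = -exp(-3*w)*sin(4*w)/3 + (4/3)·I. Substituting back brings back I: I = 4*exp(-3*w)*sin(4*w)/9 - exp(-3*w)*cos(4*w)/3 − (16/9)·I.
Solving for I: (1 + 16/9)·I equals the remaining terms, so I = (9/25)·(4*exp(-3*w)*sin(4*w)/9 - exp(-3*w)*cos(4*w)/3).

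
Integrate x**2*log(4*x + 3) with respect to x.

x**3*log(4*x + 3)/3 - x**3/9 + x**2/8 - 3*x/16 + 9*log(4*x + 3)/64 + C

Use integration by parts with u = log(4*x + 3), dv = x**2 dx.
Then du = 4/(4*x + 3) dx and v = x**3/3.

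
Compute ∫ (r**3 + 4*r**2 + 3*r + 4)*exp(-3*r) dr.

Use integration by parts with u = r**3 + 4*r**2 + 3*r + 4, dv = exp(-3*r) dr, so v = -exp(-3*r)/3.
Apply parts 3 times (tabular method): alternate signs, differentiate u down to 0, integrate dv up.

(-9*r**3 - 45*r**2 - 57*r - 55)*exp(-3*r)/27 + C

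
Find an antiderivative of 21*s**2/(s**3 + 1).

Let u = s**3 + 1, so du = (3*s**2) ds.
Rewriting, the integral becomes 7·∫ 1/u du = 7·log(u).
Substituting back, u = s**3 + 1.

7*log(s**3 + 1) + C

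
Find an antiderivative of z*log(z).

z**2*log(z)/2 - z**2/4 + C

Use integration by parts with u = log(z), dv = z dz.
Then du = 1/z dz and v = z**2/2.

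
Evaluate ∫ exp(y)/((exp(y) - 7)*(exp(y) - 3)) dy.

log(exp(y) - 7)/4 - log(exp(y) - 3)/4 + C

Let u = e^y, du = e^y dy.
The integral becomes ∫ du/((u-7)(u-3)); decompose into partial fractions.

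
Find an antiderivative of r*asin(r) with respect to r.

r**2*asin(r)/2 + r*sqrt(-r**2 + 1)/4 - asin(r)/4 + C

Use integration by parts with u = arcsin(r), dv = r dr.
Then du = 1/sqrt(-r**2 + 1) dr.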